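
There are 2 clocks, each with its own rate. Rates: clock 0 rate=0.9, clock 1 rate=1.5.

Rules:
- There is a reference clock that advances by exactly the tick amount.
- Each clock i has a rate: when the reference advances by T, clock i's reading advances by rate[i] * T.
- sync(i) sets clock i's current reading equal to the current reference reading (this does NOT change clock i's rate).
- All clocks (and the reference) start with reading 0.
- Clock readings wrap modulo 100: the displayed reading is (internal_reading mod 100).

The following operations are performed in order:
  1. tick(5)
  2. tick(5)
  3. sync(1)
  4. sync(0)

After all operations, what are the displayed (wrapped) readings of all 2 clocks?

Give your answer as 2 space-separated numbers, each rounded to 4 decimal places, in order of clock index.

Answer: 10.0000 10.0000

Derivation:
After op 1 tick(5): ref=5.0000 raw=[4.5000 7.5000]
After op 2 tick(5): ref=10.0000 raw=[9.0000 15.0000]
After op 3 sync(1): ref=10.0000 raw=[9.0000 10.0000]
After op 4 sync(0): ref=10.0000 raw=[10.0000 10.0000]
Wrap final raw readings (mod 100): 10.0000 mod 100 = 10.0000; 10.0000 mod 100 = 10.0000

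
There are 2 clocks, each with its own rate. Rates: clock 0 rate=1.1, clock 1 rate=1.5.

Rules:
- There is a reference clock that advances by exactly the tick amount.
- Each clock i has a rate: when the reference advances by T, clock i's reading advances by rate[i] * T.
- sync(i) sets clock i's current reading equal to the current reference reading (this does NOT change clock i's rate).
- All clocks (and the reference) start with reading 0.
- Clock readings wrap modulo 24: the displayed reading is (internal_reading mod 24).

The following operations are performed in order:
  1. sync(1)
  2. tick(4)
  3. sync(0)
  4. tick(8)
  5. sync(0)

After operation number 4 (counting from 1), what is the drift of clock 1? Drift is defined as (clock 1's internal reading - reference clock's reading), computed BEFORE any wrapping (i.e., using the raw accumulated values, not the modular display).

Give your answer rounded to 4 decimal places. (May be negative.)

After op 1 sync(1): ref=0.0000 raw=[0.0000 0.0000]
After op 2 tick(4): ref=4.0000 raw=[4.4000 6.0000]
After op 3 sync(0): ref=4.0000 raw=[4.0000 6.0000]
After op 4 tick(8): ref=12.0000 raw=[12.8000 18.0000]
Drift of clock 1 after op 4: 18.0000 - 12.0000 = 6.0000

Answer: 6.0000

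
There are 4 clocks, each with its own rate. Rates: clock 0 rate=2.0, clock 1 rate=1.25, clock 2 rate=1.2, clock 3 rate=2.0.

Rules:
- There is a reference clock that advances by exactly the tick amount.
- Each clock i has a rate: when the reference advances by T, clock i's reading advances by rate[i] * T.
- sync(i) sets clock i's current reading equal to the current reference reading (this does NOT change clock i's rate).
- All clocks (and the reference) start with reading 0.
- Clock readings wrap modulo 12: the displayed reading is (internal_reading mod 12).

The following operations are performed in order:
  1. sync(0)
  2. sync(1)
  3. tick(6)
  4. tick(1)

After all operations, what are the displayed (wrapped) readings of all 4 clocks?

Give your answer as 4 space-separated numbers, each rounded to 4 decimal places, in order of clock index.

After op 1 sync(0): ref=0.0000 raw=[0.0000 0.0000 0.0000 0.0000]
After op 2 sync(1): ref=0.0000 raw=[0.0000 0.0000 0.0000 0.0000]
After op 3 tick(6): ref=6.0000 raw=[12.0000 7.5000 7.2000 12.0000]
After op 4 tick(1): ref=7.0000 raw=[14.0000 8.7500 8.4000 14.0000]
Wrap final raw readings (mod 12): 14.0000 mod 12 = 2.0000; 8.7500 mod 12 = 8.7500; 8.4000 mod 12 = 8.4000; 14.0000 mod 12 = 2.0000

Answer: 2.0000 8.7500 8.4000 2.0000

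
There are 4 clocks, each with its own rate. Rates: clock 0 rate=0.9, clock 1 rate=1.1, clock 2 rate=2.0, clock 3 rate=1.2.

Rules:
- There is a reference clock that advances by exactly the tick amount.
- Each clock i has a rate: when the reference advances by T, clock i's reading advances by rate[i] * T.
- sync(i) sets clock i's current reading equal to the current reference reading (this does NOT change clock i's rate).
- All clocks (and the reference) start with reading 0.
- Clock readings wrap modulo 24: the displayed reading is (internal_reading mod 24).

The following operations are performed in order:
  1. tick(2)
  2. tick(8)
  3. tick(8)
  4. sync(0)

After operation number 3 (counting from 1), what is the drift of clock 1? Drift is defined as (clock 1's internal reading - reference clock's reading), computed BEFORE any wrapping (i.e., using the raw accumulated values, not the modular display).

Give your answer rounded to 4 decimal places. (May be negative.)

Answer: 1.8000

Derivation:
After op 1 tick(2): ref=2.0000 raw=[1.8000 2.2000 4.0000 2.4000]
After op 2 tick(8): ref=10.0000 raw=[9.0000 11.0000 20.0000 12.0000]
After op 3 tick(8): ref=18.0000 raw=[16.2000 19.8000 36.0000 21.6000]
Drift of clock 1 after op 3: 19.8000 - 18.0000 = 1.8000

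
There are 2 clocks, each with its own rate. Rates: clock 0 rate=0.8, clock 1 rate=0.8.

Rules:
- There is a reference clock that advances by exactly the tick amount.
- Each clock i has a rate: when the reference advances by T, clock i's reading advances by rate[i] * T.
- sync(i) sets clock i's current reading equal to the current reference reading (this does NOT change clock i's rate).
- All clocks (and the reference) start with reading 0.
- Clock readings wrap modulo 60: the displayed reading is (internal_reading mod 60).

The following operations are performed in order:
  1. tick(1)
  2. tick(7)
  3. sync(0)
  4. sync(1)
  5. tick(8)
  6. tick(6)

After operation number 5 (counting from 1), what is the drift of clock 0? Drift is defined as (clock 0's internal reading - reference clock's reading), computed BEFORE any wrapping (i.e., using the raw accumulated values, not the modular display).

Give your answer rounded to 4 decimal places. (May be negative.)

Answer: -1.6000

Derivation:
After op 1 tick(1): ref=1.0000 raw=[0.8000 0.8000]
After op 2 tick(7): ref=8.0000 raw=[6.4000 6.4000]
After op 3 sync(0): ref=8.0000 raw=[8.0000 6.4000]
After op 4 sync(1): ref=8.0000 raw=[8.0000 8.0000]
After op 5 tick(8): ref=16.0000 raw=[14.4000 14.4000]
Drift of clock 0 after op 5: 14.4000 - 16.0000 = -1.6000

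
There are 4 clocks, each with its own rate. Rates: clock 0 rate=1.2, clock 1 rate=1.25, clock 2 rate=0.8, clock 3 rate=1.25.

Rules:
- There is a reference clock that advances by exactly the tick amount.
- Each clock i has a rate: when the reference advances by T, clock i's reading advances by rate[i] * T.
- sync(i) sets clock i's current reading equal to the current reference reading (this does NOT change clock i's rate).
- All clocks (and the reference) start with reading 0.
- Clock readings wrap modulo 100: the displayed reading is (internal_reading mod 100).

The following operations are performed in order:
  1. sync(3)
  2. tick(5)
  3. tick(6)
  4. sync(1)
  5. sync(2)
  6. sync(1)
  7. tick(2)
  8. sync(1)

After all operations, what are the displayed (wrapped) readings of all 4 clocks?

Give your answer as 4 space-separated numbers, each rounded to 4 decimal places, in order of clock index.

Answer: 15.6000 13.0000 12.6000 16.2500

Derivation:
After op 1 sync(3): ref=0.0000 raw=[0.0000 0.0000 0.0000 0.0000]
After op 2 tick(5): ref=5.0000 raw=[6.0000 6.2500 4.0000 6.2500]
After op 3 tick(6): ref=11.0000 raw=[13.2000 13.7500 8.8000 13.7500]
After op 4 sync(1): ref=11.0000 raw=[13.2000 11.0000 8.8000 13.7500]
After op 5 sync(2): ref=11.0000 raw=[13.2000 11.0000 11.0000 13.7500]
After op 6 sync(1): ref=11.0000 raw=[13.2000 11.0000 11.0000 13.7500]
After op 7 tick(2): ref=13.0000 raw=[15.6000 13.5000 12.6000 16.2500]
After op 8 sync(1): ref=13.0000 raw=[15.6000 13.0000 12.6000 16.2500]
Wrap final raw readings (mod 100): 15.6000 mod 100 = 15.6000; 13.0000 mod 100 = 13.0000; 12.6000 mod 100 = 12.6000; 16.2500 mod 100 = 16.2500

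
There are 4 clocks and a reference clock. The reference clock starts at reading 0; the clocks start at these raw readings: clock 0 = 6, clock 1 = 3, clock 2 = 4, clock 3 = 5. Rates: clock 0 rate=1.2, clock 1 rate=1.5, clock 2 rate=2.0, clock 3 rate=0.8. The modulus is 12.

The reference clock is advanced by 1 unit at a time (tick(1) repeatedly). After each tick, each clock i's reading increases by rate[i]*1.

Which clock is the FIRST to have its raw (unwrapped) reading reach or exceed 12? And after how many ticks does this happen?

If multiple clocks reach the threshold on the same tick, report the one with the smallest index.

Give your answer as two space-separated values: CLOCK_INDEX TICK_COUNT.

Answer: 2 4

Derivation:
clock 0: start=6, rate=1.2, needs 12-6 = 6; ticks = ceil(6/1.2) = ceil(5.0000) = 5; reading at tick 5 = 6 + 1.2*5 = 12.0000
clock 1: start=3, rate=1.5, needs 12-3 = 9; ticks = ceil(9/1.5) = ceil(6.0000) = 6; reading at tick 6 = 3 + 1.5*6 = 12.0000
clock 2: start=4, rate=2.0, needs 12-4 = 8; ticks = ceil(8/2.0) = ceil(4.0000) = 4; reading at tick 4 = 4 + 2.0*4 = 12.0000
clock 3: start=5, rate=0.8, needs 12-5 = 7; ticks = ceil(7/0.8) = ceil(8.7500) = 9; reading at tick 9 = 5 + 0.8*9 = 12.2000
Minimum tick count = 4; winners = [2]; smallest index = 2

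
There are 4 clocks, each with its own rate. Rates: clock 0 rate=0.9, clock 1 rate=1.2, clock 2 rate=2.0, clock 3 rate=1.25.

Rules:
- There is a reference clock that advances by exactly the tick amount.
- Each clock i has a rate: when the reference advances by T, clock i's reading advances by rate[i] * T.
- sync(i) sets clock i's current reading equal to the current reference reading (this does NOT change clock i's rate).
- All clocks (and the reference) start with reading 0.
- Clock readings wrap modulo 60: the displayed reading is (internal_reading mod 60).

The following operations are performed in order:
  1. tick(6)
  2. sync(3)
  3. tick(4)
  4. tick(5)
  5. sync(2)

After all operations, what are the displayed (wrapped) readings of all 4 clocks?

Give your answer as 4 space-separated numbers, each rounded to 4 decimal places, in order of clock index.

After op 1 tick(6): ref=6.0000 raw=[5.4000 7.2000 12.0000 7.5000]
After op 2 sync(3): ref=6.0000 raw=[5.4000 7.2000 12.0000 6.0000]
After op 3 tick(4): ref=10.0000 raw=[9.0000 12.0000 20.0000 11.0000]
After op 4 tick(5): ref=15.0000 raw=[13.5000 18.0000 30.0000 17.2500]
After op 5 sync(2): ref=15.0000 raw=[13.5000 18.0000 15.0000 17.2500]
Wrap final raw readings (mod 60): 13.5000 mod 60 = 13.5000; 18.0000 mod 60 = 18.0000; 15.0000 mod 60 = 15.0000; 17.2500 mod 60 = 17.2500

Answer: 13.5000 18.0000 15.0000 17.2500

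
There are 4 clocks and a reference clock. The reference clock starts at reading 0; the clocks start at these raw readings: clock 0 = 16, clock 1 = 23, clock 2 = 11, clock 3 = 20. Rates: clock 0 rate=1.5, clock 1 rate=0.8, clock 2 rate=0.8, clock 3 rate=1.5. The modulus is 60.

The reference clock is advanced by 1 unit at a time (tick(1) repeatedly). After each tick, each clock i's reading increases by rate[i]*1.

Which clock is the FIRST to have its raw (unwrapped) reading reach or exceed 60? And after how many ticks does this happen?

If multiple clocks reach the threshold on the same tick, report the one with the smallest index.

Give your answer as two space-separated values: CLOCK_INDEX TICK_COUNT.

clock 0: start=16, rate=1.5, needs 60-16 = 44; ticks = ceil(44/1.5) = ceil(29.3333) = 30; reading at tick 30 = 16 + 1.5*30 = 61.0000
clock 1: start=23, rate=0.8, needs 60-23 = 37; ticks = ceil(37/0.8) = ceil(46.2500) = 47; reading at tick 47 = 23 + 0.8*47 = 60.6000
clock 2: start=11, rate=0.8, needs 60-11 = 49; ticks = ceil(49/0.8) = ceil(61.2500) = 62; reading at tick 62 = 11 + 0.8*62 = 60.6000
clock 3: start=20, rate=1.5, needs 60-20 = 40; ticks = ceil(40/1.5) = ceil(26.6667) = 27; reading at tick 27 = 20 + 1.5*27 = 60.5000
Minimum tick count = 27; winners = [3]; smallest index = 3

Answer: 3 27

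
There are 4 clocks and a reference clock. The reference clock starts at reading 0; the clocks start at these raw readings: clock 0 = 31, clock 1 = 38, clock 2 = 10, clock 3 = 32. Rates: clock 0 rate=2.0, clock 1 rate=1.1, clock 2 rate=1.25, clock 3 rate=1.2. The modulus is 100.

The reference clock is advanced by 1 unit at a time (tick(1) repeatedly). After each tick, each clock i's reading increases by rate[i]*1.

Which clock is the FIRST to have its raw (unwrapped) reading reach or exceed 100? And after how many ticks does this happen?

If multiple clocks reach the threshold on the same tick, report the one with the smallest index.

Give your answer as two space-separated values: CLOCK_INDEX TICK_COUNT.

Answer: 0 35

Derivation:
clock 0: start=31, rate=2.0, needs 100-31 = 69; ticks = ceil(69/2.0) = ceil(34.5000) = 35; reading at tick 35 = 31 + 2.0*35 = 101.0000
clock 1: start=38, rate=1.1, needs 100-38 = 62; ticks = ceil(62/1.1) = ceil(56.3636) = 57; reading at tick 57 = 38 + 1.1*57 = 100.7000
clock 2: start=10, rate=1.25, needs 100-10 = 90; ticks = ceil(90/1.25) = ceil(72.0000) = 72; reading at tick 72 = 10 + 1.25*72 = 100.0000
clock 3: start=32, rate=1.2, needs 100-32 = 68; ticks = ceil(68/1.2) = ceil(56.6667) = 57; reading at tick 57 = 32 + 1.2*57 = 100.4000
Minimum tick count = 35; winners = [0]; smallest index = 0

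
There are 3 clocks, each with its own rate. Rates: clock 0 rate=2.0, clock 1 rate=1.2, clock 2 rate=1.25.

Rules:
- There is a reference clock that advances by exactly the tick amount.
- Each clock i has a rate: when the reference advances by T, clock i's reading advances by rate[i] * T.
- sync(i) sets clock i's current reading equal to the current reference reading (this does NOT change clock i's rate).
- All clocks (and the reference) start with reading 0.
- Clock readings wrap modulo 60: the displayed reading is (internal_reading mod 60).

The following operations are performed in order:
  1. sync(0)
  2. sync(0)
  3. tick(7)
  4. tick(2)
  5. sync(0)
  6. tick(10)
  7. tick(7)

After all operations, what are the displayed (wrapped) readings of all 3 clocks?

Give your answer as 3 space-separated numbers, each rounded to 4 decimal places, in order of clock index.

Answer: 43.0000 31.2000 32.5000

Derivation:
After op 1 sync(0): ref=0.0000 raw=[0.0000 0.0000 0.0000]
After op 2 sync(0): ref=0.0000 raw=[0.0000 0.0000 0.0000]
After op 3 tick(7): ref=7.0000 raw=[14.0000 8.4000 8.7500]
After op 4 tick(2): ref=9.0000 raw=[18.0000 10.8000 11.2500]
After op 5 sync(0): ref=9.0000 raw=[9.0000 10.8000 11.2500]
After op 6 tick(10): ref=19.0000 raw=[29.0000 22.8000 23.7500]
After op 7 tick(7): ref=26.0000 raw=[43.0000 31.2000 32.5000]
Wrap final raw readings (mod 60): 43.0000 mod 60 = 43.0000; 31.2000 mod 60 = 31.2000; 32.5000 mod 60 = 32.5000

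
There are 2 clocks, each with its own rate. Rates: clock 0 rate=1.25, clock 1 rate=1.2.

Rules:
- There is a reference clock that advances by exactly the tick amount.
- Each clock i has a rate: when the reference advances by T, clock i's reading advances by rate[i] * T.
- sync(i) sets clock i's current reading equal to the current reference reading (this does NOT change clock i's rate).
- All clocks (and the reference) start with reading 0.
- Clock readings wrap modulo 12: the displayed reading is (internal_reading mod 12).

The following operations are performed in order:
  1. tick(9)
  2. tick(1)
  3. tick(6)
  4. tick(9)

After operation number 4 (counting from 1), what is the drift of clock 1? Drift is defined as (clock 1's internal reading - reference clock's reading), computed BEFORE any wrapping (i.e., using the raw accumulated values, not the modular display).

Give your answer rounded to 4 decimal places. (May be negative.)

Answer: 5.0000

Derivation:
After op 1 tick(9): ref=9.0000 raw=[11.2500 10.8000]
After op 2 tick(1): ref=10.0000 raw=[12.5000 12.0000]
After op 3 tick(6): ref=16.0000 raw=[20.0000 19.2000]
After op 4 tick(9): ref=25.0000 raw=[31.2500 30.0000]
Drift of clock 1 after op 4: 30.0000 - 25.0000 = 5.0000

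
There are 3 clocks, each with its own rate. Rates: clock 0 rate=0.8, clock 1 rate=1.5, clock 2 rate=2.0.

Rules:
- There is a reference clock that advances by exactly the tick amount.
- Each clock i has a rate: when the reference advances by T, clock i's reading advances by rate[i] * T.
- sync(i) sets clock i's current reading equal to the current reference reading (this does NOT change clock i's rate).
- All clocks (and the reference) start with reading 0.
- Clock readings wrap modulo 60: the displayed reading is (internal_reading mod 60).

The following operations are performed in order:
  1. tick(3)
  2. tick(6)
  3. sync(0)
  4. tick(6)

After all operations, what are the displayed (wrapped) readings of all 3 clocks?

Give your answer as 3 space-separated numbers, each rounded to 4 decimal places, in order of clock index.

Answer: 13.8000 22.5000 30.0000

Derivation:
After op 1 tick(3): ref=3.0000 raw=[2.4000 4.5000 6.0000]
After op 2 tick(6): ref=9.0000 raw=[7.2000 13.5000 18.0000]
After op 3 sync(0): ref=9.0000 raw=[9.0000 13.5000 18.0000]
After op 4 tick(6): ref=15.0000 raw=[13.8000 22.5000 30.0000]
Wrap final raw readings (mod 60): 13.8000 mod 60 = 13.8000; 22.5000 mod 60 = 22.5000; 30.0000 mod 60 = 30.0000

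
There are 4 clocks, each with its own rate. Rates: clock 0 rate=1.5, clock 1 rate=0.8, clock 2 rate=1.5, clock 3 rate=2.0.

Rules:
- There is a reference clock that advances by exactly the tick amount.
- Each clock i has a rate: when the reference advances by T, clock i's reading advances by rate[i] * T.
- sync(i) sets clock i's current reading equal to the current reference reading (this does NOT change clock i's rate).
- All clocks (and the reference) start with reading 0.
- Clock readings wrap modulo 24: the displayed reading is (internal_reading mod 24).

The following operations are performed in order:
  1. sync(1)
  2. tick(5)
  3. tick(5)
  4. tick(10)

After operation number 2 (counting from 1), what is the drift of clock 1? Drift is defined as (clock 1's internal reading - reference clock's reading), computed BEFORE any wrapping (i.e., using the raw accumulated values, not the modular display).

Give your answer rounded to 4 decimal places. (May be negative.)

After op 1 sync(1): ref=0.0000 raw=[0.0000 0.0000 0.0000 0.0000]
After op 2 tick(5): ref=5.0000 raw=[7.5000 4.0000 7.5000 10.0000]
Drift of clock 1 after op 2: 4.0000 - 5.0000 = -1.0000

Answer: -1.0000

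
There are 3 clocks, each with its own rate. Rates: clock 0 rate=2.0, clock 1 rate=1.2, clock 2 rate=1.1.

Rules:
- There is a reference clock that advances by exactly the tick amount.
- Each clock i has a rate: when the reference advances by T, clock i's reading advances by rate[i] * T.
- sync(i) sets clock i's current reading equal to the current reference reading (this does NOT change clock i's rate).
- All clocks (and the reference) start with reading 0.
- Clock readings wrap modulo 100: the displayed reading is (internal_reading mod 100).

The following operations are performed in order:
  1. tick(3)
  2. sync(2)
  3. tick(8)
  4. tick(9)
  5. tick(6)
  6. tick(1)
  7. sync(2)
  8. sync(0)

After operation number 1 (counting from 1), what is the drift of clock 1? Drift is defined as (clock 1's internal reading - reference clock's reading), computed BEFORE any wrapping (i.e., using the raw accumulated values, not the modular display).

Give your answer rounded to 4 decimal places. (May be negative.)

Answer: 0.6000

Derivation:
After op 1 tick(3): ref=3.0000 raw=[6.0000 3.6000 3.3000]
Drift of clock 1 after op 1: 3.6000 - 3.0000 = 0.6000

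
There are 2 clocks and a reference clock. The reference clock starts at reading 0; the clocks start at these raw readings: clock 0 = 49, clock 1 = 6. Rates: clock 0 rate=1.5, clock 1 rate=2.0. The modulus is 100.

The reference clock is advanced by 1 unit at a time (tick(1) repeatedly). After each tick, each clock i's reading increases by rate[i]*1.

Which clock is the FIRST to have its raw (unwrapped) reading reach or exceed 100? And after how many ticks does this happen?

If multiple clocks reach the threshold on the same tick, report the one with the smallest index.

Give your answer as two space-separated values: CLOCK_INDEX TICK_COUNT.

Answer: 0 34

Derivation:
clock 0: start=49, rate=1.5, needs 100-49 = 51; ticks = ceil(51/1.5) = ceil(34.0000) = 34; reading at tick 34 = 49 + 1.5*34 = 100.0000
clock 1: start=6, rate=2.0, needs 100-6 = 94; ticks = ceil(94/2.0) = ceil(47.0000) = 47; reading at tick 47 = 6 + 2.0*47 = 100.0000
Minimum tick count = 34; winners = [0]; smallest index = 0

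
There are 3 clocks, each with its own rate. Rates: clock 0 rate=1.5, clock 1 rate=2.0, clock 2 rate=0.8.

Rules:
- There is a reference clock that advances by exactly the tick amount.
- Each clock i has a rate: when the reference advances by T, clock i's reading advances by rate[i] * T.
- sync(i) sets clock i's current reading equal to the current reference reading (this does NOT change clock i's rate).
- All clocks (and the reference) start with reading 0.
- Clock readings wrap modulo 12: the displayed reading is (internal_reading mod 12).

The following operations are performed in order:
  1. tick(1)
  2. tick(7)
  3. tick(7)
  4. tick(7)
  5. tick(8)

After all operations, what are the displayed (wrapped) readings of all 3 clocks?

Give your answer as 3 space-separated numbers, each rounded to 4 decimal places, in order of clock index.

Answer: 9.0000 0.0000 0.0000

Derivation:
After op 1 tick(1): ref=1.0000 raw=[1.5000 2.0000 0.8000]
After op 2 tick(7): ref=8.0000 raw=[12.0000 16.0000 6.4000]
After op 3 tick(7): ref=15.0000 raw=[22.5000 30.0000 12.0000]
After op 4 tick(7): ref=22.0000 raw=[33.0000 44.0000 17.6000]
After op 5 tick(8): ref=30.0000 raw=[45.0000 60.0000 24.0000]
Wrap final raw readings (mod 12): 45.0000 mod 12 = 9.0000; 60.0000 mod 12 = 0.0000; 24.0000 mod 12 = 0.0000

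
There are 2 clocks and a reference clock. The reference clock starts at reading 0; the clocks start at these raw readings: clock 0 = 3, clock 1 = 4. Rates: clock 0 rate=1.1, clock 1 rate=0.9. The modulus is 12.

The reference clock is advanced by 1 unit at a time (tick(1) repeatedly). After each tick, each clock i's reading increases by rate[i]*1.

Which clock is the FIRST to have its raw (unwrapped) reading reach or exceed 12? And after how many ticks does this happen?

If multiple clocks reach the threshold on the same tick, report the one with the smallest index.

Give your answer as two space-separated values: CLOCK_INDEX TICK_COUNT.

Answer: 0 9

Derivation:
clock 0: start=3, rate=1.1, needs 12-3 = 9; ticks = ceil(9/1.1) = ceil(8.1818) = 9; reading at tick 9 = 3 + 1.1*9 = 12.9000
clock 1: start=4, rate=0.9, needs 12-4 = 8; ticks = ceil(8/0.9) = ceil(8.8889) = 9; reading at tick 9 = 4 + 0.9*9 = 12.1000
Minimum tick count = 9; winners = [0, 1]; smallest index = 0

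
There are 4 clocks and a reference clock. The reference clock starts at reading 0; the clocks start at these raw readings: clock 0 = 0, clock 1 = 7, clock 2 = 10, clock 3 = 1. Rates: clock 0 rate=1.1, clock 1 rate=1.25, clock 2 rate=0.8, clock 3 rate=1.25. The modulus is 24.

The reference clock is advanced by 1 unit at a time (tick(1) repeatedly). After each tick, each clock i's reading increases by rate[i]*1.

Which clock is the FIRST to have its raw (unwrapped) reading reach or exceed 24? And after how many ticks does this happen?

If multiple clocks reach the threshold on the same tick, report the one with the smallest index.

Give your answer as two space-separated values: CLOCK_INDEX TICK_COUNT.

clock 0: start=0, rate=1.1, needs 24-0 = 24; ticks = ceil(24/1.1) = ceil(21.8182) = 22; reading at tick 22 = 0 + 1.1*22 = 24.2000
clock 1: start=7, rate=1.25, needs 24-7 = 17; ticks = ceil(17/1.25) = ceil(13.6000) = 14; reading at tick 14 = 7 + 1.25*14 = 24.5000
clock 2: start=10, rate=0.8, needs 24-10 = 14; ticks = ceil(14/0.8) = ceil(17.5000) = 18; reading at tick 18 = 10 + 0.8*18 = 24.4000
clock 3: start=1, rate=1.25, needs 24-1 = 23; ticks = ceil(23/1.25) = ceil(18.4000) = 19; reading at tick 19 = 1 + 1.25*19 = 24.7500
Minimum tick count = 14; winners = [1]; smallest index = 1

Answer: 1 14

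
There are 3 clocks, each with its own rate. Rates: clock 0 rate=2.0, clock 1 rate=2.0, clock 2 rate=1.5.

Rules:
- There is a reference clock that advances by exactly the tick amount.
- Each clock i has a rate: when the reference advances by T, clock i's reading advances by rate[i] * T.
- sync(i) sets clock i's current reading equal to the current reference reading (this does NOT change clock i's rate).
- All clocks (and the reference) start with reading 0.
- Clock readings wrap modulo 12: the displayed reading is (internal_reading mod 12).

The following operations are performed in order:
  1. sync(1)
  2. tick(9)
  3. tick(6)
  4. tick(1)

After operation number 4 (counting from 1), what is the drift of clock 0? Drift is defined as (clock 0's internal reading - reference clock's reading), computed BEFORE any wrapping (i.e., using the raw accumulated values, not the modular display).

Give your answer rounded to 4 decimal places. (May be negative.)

After op 1 sync(1): ref=0.0000 raw=[0.0000 0.0000 0.0000]
After op 2 tick(9): ref=9.0000 raw=[18.0000 18.0000 13.5000]
After op 3 tick(6): ref=15.0000 raw=[30.0000 30.0000 22.5000]
After op 4 tick(1): ref=16.0000 raw=[32.0000 32.0000 24.0000]
Drift of clock 0 after op 4: 32.0000 - 16.0000 = 16.0000

Answer: 16.0000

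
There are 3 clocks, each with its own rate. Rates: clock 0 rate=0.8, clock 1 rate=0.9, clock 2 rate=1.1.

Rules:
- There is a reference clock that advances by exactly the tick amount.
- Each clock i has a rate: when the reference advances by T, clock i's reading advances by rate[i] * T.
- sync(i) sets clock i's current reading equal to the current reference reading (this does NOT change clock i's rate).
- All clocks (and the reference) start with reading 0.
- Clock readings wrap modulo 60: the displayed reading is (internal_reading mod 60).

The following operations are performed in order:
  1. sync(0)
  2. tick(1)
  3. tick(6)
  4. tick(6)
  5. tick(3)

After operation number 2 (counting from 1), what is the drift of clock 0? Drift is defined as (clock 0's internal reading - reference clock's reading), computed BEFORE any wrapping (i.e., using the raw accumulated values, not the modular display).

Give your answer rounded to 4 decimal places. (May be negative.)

After op 1 sync(0): ref=0.0000 raw=[0.0000 0.0000 0.0000]
After op 2 tick(1): ref=1.0000 raw=[0.8000 0.9000 1.1000]
Drift of clock 0 after op 2: 0.8000 - 1.0000 = -0.2000

Answer: -0.2000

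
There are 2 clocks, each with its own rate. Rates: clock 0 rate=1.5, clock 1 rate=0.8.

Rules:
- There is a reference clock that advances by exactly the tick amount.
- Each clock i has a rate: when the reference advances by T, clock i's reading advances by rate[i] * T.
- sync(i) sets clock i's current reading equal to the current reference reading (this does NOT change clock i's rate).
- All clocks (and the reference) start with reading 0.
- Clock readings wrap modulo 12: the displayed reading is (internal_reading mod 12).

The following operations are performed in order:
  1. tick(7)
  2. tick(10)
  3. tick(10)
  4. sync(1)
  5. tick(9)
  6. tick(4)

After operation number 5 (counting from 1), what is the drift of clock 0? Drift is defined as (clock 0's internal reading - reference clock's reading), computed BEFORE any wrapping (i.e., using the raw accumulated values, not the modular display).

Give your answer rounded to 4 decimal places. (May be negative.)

After op 1 tick(7): ref=7.0000 raw=[10.5000 5.6000]
After op 2 tick(10): ref=17.0000 raw=[25.5000 13.6000]
After op 3 tick(10): ref=27.0000 raw=[40.5000 21.6000]
After op 4 sync(1): ref=27.0000 raw=[40.5000 27.0000]
After op 5 tick(9): ref=36.0000 raw=[54.0000 34.2000]
Drift of clock 0 after op 5: 54.0000 - 36.0000 = 18.0000

Answer: 18.0000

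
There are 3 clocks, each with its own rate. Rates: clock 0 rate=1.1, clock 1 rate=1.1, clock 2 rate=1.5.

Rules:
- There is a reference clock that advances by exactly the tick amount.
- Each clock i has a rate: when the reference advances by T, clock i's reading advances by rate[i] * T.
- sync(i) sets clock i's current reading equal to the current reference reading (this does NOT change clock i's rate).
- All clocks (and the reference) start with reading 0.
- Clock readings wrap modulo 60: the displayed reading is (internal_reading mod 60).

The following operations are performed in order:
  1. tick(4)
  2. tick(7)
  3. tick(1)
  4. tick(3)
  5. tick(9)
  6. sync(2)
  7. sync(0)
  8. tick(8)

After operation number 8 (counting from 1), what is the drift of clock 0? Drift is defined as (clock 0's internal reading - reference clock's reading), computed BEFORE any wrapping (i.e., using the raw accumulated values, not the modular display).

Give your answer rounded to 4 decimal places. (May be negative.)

Answer: 0.8000

Derivation:
After op 1 tick(4): ref=4.0000 raw=[4.4000 4.4000 6.0000]
After op 2 tick(7): ref=11.0000 raw=[12.1000 12.1000 16.5000]
After op 3 tick(1): ref=12.0000 raw=[13.2000 13.2000 18.0000]
After op 4 tick(3): ref=15.0000 raw=[16.5000 16.5000 22.5000]
After op 5 tick(9): ref=24.0000 raw=[26.4000 26.4000 36.0000]
After op 6 sync(2): ref=24.0000 raw=[26.4000 26.4000 24.0000]
After op 7 sync(0): ref=24.0000 raw=[24.0000 26.4000 24.0000]
After op 8 tick(8): ref=32.0000 raw=[32.8000 35.2000 36.0000]
Drift of clock 0 after op 8: 32.8000 - 32.0000 = 0.8000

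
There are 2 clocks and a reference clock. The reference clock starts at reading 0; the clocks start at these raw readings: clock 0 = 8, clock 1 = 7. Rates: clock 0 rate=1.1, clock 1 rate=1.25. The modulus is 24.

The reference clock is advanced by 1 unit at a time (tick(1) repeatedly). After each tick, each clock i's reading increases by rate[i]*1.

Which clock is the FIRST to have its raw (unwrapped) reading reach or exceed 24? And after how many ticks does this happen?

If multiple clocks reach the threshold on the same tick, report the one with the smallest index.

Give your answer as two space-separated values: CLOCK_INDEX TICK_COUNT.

clock 0: start=8, rate=1.1, needs 24-8 = 16; ticks = ceil(16/1.1) = ceil(14.5455) = 15; reading at tick 15 = 8 + 1.1*15 = 24.5000
clock 1: start=7, rate=1.25, needs 24-7 = 17; ticks = ceil(17/1.25) = ceil(13.6000) = 14; reading at tick 14 = 7 + 1.25*14 = 24.5000
Minimum tick count = 14; winners = [1]; smallest index = 1

Answer: 1 14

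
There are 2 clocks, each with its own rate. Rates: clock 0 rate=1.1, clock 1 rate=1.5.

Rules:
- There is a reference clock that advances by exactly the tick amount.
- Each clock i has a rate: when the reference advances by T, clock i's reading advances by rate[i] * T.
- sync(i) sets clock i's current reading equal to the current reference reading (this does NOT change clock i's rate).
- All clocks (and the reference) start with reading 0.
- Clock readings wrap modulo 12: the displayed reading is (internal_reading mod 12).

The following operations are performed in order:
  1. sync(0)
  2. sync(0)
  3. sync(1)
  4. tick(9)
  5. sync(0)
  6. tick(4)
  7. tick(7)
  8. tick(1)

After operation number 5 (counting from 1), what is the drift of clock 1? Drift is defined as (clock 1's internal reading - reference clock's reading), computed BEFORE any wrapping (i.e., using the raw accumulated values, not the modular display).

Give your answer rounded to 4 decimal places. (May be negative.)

Answer: 4.5000

Derivation:
After op 1 sync(0): ref=0.0000 raw=[0.0000 0.0000]
After op 2 sync(0): ref=0.0000 raw=[0.0000 0.0000]
After op 3 sync(1): ref=0.0000 raw=[0.0000 0.0000]
After op 4 tick(9): ref=9.0000 raw=[9.9000 13.5000]
After op 5 sync(0): ref=9.0000 raw=[9.0000 13.5000]
Drift of clock 1 after op 5: 13.5000 - 9.0000 = 4.5000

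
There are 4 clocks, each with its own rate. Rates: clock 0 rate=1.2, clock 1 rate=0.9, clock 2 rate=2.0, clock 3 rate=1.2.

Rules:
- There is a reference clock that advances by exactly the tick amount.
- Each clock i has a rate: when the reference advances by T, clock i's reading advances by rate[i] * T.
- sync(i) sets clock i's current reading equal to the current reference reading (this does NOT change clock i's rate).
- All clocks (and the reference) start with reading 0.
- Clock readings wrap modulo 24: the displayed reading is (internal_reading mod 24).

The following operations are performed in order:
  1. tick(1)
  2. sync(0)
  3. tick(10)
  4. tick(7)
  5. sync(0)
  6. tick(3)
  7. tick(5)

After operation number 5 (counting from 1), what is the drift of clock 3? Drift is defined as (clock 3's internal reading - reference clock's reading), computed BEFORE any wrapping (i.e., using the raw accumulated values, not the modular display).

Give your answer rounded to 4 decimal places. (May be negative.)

After op 1 tick(1): ref=1.0000 raw=[1.2000 0.9000 2.0000 1.2000]
After op 2 sync(0): ref=1.0000 raw=[1.0000 0.9000 2.0000 1.2000]
After op 3 tick(10): ref=11.0000 raw=[13.0000 9.9000 22.0000 13.2000]
After op 4 tick(7): ref=18.0000 raw=[21.4000 16.2000 36.0000 21.6000]
After op 5 sync(0): ref=18.0000 raw=[18.0000 16.2000 36.0000 21.6000]
Drift of clock 3 after op 5: 21.6000 - 18.0000 = 3.6000

Answer: 3.6000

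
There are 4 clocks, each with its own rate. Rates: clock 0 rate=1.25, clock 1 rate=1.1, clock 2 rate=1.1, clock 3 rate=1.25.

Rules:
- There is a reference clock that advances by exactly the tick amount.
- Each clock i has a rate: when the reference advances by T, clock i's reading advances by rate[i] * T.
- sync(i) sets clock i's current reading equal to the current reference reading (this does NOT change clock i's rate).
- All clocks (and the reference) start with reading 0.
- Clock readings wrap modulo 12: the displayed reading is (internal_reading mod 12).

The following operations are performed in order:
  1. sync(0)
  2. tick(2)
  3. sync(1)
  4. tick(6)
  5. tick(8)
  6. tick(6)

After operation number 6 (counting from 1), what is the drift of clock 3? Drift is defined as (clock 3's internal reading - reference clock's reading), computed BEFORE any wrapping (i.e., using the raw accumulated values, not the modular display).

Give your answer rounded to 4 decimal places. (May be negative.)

Answer: 5.5000

Derivation:
After op 1 sync(0): ref=0.0000 raw=[0.0000 0.0000 0.0000 0.0000]
After op 2 tick(2): ref=2.0000 raw=[2.5000 2.2000 2.2000 2.5000]
After op 3 sync(1): ref=2.0000 raw=[2.5000 2.0000 2.2000 2.5000]
After op 4 tick(6): ref=8.0000 raw=[10.0000 8.6000 8.8000 10.0000]
After op 5 tick(8): ref=16.0000 raw=[20.0000 17.4000 17.6000 20.0000]
After op 6 tick(6): ref=22.0000 raw=[27.5000 24.0000 24.2000 27.5000]
Drift of clock 3 after op 6: 27.5000 - 22.0000 = 5.5000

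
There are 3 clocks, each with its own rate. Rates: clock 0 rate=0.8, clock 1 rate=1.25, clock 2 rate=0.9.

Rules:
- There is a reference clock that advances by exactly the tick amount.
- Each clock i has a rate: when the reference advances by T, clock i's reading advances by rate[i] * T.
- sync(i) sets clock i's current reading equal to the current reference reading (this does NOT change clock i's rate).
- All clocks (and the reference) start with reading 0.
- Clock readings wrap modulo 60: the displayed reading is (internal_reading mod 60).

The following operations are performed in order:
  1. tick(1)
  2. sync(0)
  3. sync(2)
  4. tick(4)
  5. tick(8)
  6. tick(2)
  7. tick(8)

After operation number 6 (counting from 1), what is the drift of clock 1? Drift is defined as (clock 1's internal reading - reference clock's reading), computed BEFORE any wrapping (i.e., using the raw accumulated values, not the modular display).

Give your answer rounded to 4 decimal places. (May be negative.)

After op 1 tick(1): ref=1.0000 raw=[0.8000 1.2500 0.9000]
After op 2 sync(0): ref=1.0000 raw=[1.0000 1.2500 0.9000]
After op 3 sync(2): ref=1.0000 raw=[1.0000 1.2500 1.0000]
After op 4 tick(4): ref=5.0000 raw=[4.2000 6.2500 4.6000]
After op 5 tick(8): ref=13.0000 raw=[10.6000 16.2500 11.8000]
After op 6 tick(2): ref=15.0000 raw=[12.2000 18.7500 13.6000]
Drift of clock 1 after op 6: 18.7500 - 15.0000 = 3.7500

Answer: 3.7500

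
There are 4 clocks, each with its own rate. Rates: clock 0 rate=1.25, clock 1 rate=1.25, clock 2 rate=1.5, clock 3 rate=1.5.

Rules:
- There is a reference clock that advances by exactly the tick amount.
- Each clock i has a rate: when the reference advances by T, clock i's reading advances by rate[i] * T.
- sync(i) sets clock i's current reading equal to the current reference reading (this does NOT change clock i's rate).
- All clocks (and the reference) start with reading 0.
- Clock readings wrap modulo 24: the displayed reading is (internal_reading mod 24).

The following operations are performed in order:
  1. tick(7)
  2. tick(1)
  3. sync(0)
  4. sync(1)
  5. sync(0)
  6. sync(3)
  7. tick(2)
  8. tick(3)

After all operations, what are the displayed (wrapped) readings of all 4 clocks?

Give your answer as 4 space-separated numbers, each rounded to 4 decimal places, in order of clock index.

After op 1 tick(7): ref=7.0000 raw=[8.7500 8.7500 10.5000 10.5000]
After op 2 tick(1): ref=8.0000 raw=[10.0000 10.0000 12.0000 12.0000]
After op 3 sync(0): ref=8.0000 raw=[8.0000 10.0000 12.0000 12.0000]
After op 4 sync(1): ref=8.0000 raw=[8.0000 8.0000 12.0000 12.0000]
After op 5 sync(0): ref=8.0000 raw=[8.0000 8.0000 12.0000 12.0000]
After op 6 sync(3): ref=8.0000 raw=[8.0000 8.0000 12.0000 8.0000]
After op 7 tick(2): ref=10.0000 raw=[10.5000 10.5000 15.0000 11.0000]
After op 8 tick(3): ref=13.0000 raw=[14.2500 14.2500 19.5000 15.5000]
Wrap final raw readings (mod 24): 14.2500 mod 24 = 14.2500; 14.2500 mod 24 = 14.2500; 19.5000 mod 24 = 19.5000; 15.5000 mod 24 = 15.5000

Answer: 14.2500 14.2500 19.5000 15.5000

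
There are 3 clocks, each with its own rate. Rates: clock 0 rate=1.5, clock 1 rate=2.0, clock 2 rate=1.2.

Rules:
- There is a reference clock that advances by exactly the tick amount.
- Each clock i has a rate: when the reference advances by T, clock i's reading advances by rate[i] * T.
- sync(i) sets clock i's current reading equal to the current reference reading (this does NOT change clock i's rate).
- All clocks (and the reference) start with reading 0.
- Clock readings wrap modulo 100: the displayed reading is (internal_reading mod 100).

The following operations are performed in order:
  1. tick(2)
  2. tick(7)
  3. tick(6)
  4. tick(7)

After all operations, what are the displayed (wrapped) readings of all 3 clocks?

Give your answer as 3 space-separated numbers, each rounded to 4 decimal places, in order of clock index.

Answer: 33.0000 44.0000 26.4000

Derivation:
After op 1 tick(2): ref=2.0000 raw=[3.0000 4.0000 2.4000]
After op 2 tick(7): ref=9.0000 raw=[13.5000 18.0000 10.8000]
After op 3 tick(6): ref=15.0000 raw=[22.5000 30.0000 18.0000]
After op 4 tick(7): ref=22.0000 raw=[33.0000 44.0000 26.4000]
Wrap final raw readings (mod 100): 33.0000 mod 100 = 33.0000; 44.0000 mod 100 = 44.0000; 26.4000 mod 100 = 26.4000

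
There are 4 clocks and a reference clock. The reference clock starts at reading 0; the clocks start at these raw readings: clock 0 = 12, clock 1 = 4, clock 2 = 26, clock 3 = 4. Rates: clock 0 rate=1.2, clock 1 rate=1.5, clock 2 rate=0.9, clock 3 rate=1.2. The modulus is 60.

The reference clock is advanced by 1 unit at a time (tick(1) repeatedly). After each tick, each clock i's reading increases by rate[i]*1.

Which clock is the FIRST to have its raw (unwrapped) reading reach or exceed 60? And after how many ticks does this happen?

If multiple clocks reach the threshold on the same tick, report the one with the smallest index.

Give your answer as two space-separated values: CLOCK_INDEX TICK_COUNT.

clock 0: start=12, rate=1.2, needs 60-12 = 48; ticks = ceil(48/1.2) = ceil(40.0000) = 40; reading at tick 40 = 12 + 1.2*40 = 60.0000
clock 1: start=4, rate=1.5, needs 60-4 = 56; ticks = ceil(56/1.5) = ceil(37.3333) = 38; reading at tick 38 = 4 + 1.5*38 = 61.0000
clock 2: start=26, rate=0.9, needs 60-26 = 34; ticks = ceil(34/0.9) = ceil(37.7778) = 38; reading at tick 38 = 26 + 0.9*38 = 60.2000
clock 3: start=4, rate=1.2, needs 60-4 = 56; ticks = ceil(56/1.2) = ceil(46.6667) = 47; reading at tick 47 = 4 + 1.2*47 = 60.4000
Minimum tick count = 38; winners = [1, 2]; smallest index = 1

Answer: 1 38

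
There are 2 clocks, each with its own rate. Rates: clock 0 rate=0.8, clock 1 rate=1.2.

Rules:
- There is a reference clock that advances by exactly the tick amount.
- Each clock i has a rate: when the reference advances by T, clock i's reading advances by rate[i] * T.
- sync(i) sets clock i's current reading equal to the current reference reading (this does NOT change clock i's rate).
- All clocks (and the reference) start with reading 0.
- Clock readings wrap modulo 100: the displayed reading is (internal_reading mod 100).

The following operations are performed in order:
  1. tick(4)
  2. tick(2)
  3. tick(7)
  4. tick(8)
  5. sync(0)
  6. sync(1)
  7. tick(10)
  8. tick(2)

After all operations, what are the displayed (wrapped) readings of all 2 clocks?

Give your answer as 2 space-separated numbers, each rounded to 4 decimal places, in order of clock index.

Answer: 30.6000 35.4000

Derivation:
After op 1 tick(4): ref=4.0000 raw=[3.2000 4.8000]
After op 2 tick(2): ref=6.0000 raw=[4.8000 7.2000]
After op 3 tick(7): ref=13.0000 raw=[10.4000 15.6000]
After op 4 tick(8): ref=21.0000 raw=[16.8000 25.2000]
After op 5 sync(0): ref=21.0000 raw=[21.0000 25.2000]
After op 6 sync(1): ref=21.0000 raw=[21.0000 21.0000]
After op 7 tick(10): ref=31.0000 raw=[29.0000 33.0000]
After op 8 tick(2): ref=33.0000 raw=[30.6000 35.4000]
Wrap final raw readings (mod 100): 30.6000 mod 100 = 30.6000; 35.4000 mod 100 = 35.4000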